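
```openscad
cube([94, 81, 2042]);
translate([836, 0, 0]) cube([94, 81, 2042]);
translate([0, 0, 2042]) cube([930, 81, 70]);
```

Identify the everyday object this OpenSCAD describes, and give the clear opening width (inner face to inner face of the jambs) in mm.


A door frame. The clear opening width is 742 mm.

Two 2042 mm tall posts with a header on top — a door frame. The left jamb is 94 mm wide at x = 0; the right jamb starts at x = 836. The clear opening is 836 − 94 = 742 mm.


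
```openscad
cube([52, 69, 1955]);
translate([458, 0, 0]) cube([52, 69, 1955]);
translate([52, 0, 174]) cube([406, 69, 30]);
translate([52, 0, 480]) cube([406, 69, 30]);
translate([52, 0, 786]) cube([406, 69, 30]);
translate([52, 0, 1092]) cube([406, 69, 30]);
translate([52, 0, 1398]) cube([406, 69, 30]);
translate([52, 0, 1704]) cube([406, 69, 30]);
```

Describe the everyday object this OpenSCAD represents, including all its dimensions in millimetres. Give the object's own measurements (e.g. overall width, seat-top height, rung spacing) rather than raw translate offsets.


A straight ladder. Two 52×69 mm vertical rails, 1955 mm tall, stand 510 mm apart (outside-to-outside) with their front faces coplanar on the −y side. 6 rungs, each 69 mm deep and 30 mm tall, span between the inner faces of the rails, front faces flush with the rails. The lowest rung's underside is at z = 174 mm and rungs are spaced 306 mm apart (underside to underside).


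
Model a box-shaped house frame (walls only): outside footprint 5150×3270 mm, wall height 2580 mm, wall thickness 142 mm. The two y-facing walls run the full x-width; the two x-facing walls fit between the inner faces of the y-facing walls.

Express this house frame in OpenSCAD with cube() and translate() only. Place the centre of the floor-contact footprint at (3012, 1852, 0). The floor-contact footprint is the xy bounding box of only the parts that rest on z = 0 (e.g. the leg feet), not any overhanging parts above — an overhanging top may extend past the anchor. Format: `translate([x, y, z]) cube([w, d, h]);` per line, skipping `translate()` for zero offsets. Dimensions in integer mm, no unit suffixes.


translate([437, 217, 0]) cube([5150, 142, 2580]);
translate([437, 3345, 0]) cube([5150, 142, 2580]);
translate([437, 359, 0]) cube([142, 2986, 2580]);
translate([5445, 359, 0]) cube([142, 2986, 2580]);


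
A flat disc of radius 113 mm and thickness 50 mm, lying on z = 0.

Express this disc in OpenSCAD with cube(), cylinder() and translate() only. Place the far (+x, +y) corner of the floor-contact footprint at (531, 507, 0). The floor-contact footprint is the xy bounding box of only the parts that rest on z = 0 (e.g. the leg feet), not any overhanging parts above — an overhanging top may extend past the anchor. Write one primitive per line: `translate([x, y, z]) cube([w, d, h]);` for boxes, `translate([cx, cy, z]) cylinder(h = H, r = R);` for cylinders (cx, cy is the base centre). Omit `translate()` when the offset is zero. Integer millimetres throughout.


translate([418, 394, 0]) cylinder(h = 50, r = 113);


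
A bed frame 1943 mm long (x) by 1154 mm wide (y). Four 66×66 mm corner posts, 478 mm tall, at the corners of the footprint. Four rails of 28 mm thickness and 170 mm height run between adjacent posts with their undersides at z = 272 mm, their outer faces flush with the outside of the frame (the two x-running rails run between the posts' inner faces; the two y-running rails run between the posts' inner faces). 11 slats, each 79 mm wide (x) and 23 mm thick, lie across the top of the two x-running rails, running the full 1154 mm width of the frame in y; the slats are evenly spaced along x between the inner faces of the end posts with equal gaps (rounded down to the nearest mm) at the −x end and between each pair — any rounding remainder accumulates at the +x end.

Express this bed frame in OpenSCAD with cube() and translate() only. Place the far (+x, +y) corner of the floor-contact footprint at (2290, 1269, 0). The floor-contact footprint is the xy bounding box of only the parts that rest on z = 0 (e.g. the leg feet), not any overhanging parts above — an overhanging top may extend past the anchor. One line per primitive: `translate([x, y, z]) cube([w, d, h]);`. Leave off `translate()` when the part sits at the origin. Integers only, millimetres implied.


translate([347, 115, 0]) cube([66, 66, 478]);
translate([347, 1203, 0]) cube([66, 66, 478]);
translate([2224, 115, 0]) cube([66, 66, 478]);
translate([2224, 1203, 0]) cube([66, 66, 478]);
translate([413, 115, 272]) cube([1811, 28, 170]);
translate([413, 1241, 272]) cube([1811, 28, 170]);
translate([347, 181, 272]) cube([28, 1022, 170]);
translate([2262, 181, 272]) cube([28, 1022, 170]);
translate([491, 115, 442]) cube([79, 1154, 23]);
translate([648, 115, 442]) cube([79, 1154, 23]);
translate([805, 115, 442]) cube([79, 1154, 23]);
translate([962, 115, 442]) cube([79, 1154, 23]);
translate([1119, 115, 442]) cube([79, 1154, 23]);
translate([1276, 115, 442]) cube([79, 1154, 23]);
translate([1433, 115, 442]) cube([79, 1154, 23]);
translate([1590, 115, 442]) cube([79, 1154, 23]);
translate([1747, 115, 442]) cube([79, 1154, 23]);
translate([1904, 115, 442]) cube([79, 1154, 23]);
translate([2061, 115, 442]) cube([79, 1154, 23]);


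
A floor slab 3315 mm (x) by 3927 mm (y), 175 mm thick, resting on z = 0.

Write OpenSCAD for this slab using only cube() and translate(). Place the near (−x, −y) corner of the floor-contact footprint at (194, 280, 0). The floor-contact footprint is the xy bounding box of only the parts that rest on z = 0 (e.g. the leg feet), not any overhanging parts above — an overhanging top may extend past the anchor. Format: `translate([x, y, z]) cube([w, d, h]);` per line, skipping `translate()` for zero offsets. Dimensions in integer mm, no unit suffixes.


translate([194, 280, 0]) cube([3315, 3927, 175]);


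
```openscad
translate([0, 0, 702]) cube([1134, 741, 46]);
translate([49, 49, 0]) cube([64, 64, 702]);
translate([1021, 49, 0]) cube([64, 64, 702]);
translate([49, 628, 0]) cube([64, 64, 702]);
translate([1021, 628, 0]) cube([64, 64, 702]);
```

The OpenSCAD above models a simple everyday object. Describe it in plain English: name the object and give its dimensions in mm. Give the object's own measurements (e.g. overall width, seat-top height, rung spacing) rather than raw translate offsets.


A rectangular dining table. The top is 1134×741×46 mm with its upper surface at z = 748 mm. It stands on four 64×64 mm square legs, each inset 49 mm from the nearest pair of top edges, running from the floor to the underside of the top.


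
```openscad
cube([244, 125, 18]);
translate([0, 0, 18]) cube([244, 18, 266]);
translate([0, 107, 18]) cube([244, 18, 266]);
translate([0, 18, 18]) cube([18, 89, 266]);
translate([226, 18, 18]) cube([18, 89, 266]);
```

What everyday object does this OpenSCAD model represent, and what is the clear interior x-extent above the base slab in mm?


An open box. The internal width is 208 mm.

A 244×125 base slab with four walls standing on it — an open box. The base is 244 mm wide and the walls are 18 mm thick, so the internal width is 244 − 2 × 18 = 208 mm.


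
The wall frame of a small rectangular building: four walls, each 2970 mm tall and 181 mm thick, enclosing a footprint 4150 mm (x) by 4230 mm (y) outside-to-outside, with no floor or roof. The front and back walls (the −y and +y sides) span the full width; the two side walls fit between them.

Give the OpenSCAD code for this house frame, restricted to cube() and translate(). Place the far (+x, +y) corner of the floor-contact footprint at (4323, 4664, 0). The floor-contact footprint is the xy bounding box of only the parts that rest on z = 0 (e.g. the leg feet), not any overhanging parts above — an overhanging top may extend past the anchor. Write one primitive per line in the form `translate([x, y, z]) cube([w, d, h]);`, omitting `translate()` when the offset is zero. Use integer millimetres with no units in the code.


translate([173, 434, 0]) cube([4150, 181, 2970]);
translate([173, 4483, 0]) cube([4150, 181, 2970]);
translate([173, 615, 0]) cube([181, 3868, 2970]);
translate([4142, 615, 0]) cube([181, 3868, 2970]);


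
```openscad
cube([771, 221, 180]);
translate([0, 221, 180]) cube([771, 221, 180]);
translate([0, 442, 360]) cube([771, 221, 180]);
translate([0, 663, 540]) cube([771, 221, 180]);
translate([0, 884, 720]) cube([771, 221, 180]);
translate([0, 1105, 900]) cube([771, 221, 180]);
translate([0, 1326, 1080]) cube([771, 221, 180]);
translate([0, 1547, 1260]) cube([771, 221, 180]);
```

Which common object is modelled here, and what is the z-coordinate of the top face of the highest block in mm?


A staircase. The total rise is 1440 mm.

8 identical blocks, each offset up and back from the previous — a staircase. Each step is 180 mm tall and there are 8 of them, so the total rise is 8 × 180 = 1440 mm.


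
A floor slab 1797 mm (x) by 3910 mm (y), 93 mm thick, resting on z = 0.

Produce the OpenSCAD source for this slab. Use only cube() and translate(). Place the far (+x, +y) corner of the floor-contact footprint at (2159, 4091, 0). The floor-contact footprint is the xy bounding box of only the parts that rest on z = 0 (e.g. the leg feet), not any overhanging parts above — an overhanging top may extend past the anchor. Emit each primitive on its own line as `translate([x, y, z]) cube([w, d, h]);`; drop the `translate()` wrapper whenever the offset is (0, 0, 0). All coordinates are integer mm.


translate([362, 181, 0]) cube([1797, 3910, 93]);


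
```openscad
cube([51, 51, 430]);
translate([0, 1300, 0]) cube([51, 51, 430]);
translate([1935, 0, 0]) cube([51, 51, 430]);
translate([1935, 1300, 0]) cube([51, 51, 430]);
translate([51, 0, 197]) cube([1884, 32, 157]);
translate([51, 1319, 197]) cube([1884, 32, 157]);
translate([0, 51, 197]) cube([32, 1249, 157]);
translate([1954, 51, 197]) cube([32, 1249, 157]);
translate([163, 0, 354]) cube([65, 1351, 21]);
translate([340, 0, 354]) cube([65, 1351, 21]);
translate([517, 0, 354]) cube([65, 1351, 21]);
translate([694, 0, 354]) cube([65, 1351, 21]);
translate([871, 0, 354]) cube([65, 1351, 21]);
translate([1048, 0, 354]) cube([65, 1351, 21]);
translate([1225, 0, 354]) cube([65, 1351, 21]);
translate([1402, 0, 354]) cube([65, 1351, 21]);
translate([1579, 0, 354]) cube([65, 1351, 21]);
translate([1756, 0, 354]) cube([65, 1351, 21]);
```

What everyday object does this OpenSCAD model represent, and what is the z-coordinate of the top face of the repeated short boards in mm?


A bed frame. The slat-top height is 375 mm.

Four posts, four rails, and a row of slats — a bed frame. Slats sit on the rails at z = 197 + 157 = 354; with slat thickness 21, the top is 375 mm.


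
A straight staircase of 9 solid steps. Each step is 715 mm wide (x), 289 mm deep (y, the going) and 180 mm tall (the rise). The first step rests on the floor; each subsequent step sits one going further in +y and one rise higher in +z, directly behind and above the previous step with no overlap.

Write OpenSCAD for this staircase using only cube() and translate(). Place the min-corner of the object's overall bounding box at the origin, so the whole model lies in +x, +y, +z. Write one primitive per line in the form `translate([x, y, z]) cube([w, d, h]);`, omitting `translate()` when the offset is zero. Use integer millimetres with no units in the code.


cube([715, 289, 180]);
translate([0, 289, 180]) cube([715, 289, 180]);
translate([0, 578, 360]) cube([715, 289, 180]);
translate([0, 867, 540]) cube([715, 289, 180]);
translate([0, 1156, 720]) cube([715, 289, 180]);
translate([0, 1445, 900]) cube([715, 289, 180]);
translate([0, 1734, 1080]) cube([715, 289, 180]);
translate([0, 2023, 1260]) cube([715, 289, 180]);
translate([0, 2312, 1440]) cube([715, 289, 180]);


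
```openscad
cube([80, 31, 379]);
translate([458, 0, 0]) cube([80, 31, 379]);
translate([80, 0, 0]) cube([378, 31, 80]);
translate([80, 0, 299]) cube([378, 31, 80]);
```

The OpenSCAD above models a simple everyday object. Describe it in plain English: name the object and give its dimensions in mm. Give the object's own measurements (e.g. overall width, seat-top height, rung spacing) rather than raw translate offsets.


A rectangular picture frame lying in the x–z plane (depth along y). The opening is 378 mm wide (x) by 219 mm tall (z), surrounded by a border 80 mm wide on all four sides. The frame is 31 mm deep and is made of two full-height vertical stiles with two horizontal rails fitted between them.


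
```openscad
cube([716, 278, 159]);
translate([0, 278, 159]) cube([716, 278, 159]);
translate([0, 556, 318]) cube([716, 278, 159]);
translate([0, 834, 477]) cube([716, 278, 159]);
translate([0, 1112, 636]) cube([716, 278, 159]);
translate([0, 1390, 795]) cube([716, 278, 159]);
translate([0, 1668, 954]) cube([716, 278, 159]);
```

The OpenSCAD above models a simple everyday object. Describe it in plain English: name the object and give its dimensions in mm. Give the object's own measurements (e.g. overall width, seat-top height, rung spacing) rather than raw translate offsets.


A straight staircase of 7 solid steps. Each step is 716 mm wide (x), 278 mm deep (y, the going) and 159 mm tall (the rise). The first step rests on the floor; each subsequent step sits one going further in +y and one rise higher in +z, directly behind and above the previous step with no overlap.


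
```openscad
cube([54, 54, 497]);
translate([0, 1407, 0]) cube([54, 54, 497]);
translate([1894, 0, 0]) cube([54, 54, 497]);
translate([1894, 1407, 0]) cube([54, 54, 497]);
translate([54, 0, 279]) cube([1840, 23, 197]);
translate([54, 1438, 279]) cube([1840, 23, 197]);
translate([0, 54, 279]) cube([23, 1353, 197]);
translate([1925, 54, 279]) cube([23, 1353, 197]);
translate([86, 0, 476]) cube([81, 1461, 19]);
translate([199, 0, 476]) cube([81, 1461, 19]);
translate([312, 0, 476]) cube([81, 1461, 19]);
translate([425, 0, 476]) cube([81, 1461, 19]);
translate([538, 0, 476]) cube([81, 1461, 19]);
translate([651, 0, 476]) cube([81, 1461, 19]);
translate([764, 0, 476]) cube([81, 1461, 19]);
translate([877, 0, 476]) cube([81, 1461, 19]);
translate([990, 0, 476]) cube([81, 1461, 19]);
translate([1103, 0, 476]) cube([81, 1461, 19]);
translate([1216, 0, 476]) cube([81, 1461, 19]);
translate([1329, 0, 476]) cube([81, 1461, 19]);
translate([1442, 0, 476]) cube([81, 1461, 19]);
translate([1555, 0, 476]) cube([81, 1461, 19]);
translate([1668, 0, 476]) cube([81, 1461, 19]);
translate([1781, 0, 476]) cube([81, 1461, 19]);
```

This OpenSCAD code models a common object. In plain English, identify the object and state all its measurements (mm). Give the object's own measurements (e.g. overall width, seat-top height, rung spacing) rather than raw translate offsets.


A bed frame 1948 mm long (x) by 1461 mm wide (y). Four 54×54 mm corner posts, 497 mm tall, at the corners of the footprint. Four rails of 23 mm thickness and 197 mm height run between adjacent posts with their undersides at z = 279 mm, their outer faces flush with the outside of the frame (the two x-running rails run between the posts' inner faces; the two y-running rails run between the posts' inner faces). 16 slats, each 81 mm wide (x) and 19 mm thick, lie across the top of the two x-running rails, running the full 1461 mm width of the frame in y; along x they sit between the end posts with a 32 mm gap after the −x posts and between neighbouring slats and before the +x posts.


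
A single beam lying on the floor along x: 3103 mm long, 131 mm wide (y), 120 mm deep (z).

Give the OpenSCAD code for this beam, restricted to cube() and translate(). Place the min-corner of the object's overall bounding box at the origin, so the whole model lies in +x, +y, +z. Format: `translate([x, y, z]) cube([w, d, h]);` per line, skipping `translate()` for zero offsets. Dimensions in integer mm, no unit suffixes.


cube([3103, 131, 120]);


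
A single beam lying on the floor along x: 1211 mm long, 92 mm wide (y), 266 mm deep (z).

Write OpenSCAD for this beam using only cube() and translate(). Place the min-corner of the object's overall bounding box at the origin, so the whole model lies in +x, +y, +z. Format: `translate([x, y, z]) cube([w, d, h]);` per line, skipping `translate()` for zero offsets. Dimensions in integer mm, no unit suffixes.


cube([1211, 92, 266]);


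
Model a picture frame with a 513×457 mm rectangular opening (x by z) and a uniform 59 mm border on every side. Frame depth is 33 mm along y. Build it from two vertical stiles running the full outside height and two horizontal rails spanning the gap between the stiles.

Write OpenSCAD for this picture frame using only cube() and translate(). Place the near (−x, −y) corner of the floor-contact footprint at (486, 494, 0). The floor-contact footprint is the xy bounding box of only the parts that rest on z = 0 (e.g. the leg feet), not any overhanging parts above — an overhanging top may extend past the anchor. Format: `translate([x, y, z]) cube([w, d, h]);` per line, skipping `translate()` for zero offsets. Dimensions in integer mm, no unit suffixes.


translate([486, 494, 0]) cube([59, 33, 575]);
translate([1058, 494, 0]) cube([59, 33, 575]);
translate([545, 494, 0]) cube([513, 33, 59]);
translate([545, 494, 516]) cube([513, 33, 59]);


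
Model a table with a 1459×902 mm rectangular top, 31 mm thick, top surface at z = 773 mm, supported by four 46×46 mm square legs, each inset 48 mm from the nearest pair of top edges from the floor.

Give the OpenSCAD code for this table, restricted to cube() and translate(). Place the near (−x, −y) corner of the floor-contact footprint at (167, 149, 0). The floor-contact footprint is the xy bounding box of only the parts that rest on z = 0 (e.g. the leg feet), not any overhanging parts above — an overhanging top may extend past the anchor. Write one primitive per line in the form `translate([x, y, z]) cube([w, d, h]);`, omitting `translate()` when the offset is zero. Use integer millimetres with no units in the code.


translate([119, 101, 742]) cube([1459, 902, 31]);
translate([167, 149, 0]) cube([46, 46, 742]);
translate([1484, 149, 0]) cube([46, 46, 742]);
translate([167, 909, 0]) cube([46, 46, 742]);
translate([1484, 909, 0]) cube([46, 46, 742]);


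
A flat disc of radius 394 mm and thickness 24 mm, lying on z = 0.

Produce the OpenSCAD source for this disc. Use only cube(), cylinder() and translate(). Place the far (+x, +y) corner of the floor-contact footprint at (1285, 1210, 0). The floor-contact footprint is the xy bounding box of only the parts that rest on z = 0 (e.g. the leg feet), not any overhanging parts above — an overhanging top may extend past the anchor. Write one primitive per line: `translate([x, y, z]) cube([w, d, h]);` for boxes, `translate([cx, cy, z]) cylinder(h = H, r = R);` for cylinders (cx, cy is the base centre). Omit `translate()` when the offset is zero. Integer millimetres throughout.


translate([891, 816, 0]) cylinder(h = 24, r = 394);


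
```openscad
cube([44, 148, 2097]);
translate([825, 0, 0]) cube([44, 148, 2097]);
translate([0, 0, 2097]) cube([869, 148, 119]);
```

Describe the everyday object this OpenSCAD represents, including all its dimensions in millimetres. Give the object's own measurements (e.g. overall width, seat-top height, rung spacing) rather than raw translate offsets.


A door frame. The clear opening is 781 mm wide and 2097 mm high. Two 44 mm wide jambs, 148 mm deep, stand either side of the opening from the floor to the top of the opening. A 119 mm thick head sits across the top of both jambs, spanning the full outside width of the frame.


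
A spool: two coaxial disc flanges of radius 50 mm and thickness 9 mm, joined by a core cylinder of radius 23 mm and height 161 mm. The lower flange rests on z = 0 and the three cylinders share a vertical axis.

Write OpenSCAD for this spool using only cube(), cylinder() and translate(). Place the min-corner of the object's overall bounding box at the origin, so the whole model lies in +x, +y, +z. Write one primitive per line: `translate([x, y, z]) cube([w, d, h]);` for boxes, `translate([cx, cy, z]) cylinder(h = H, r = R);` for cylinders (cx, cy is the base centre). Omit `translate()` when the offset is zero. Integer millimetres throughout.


translate([50, 50, 0]) cylinder(h = 9, r = 50);
translate([50, 50, 9]) cylinder(h = 161, r = 23);
translate([50, 50, 170]) cylinder(h = 9, r = 50);


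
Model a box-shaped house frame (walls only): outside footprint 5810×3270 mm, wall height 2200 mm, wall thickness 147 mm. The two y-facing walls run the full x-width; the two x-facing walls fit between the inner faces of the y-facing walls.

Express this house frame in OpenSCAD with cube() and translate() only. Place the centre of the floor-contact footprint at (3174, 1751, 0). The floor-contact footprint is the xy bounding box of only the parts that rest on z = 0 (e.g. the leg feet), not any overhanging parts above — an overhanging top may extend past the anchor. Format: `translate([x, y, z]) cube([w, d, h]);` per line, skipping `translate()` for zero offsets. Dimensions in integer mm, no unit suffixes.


translate([269, 116, 0]) cube([5810, 147, 2200]);
translate([269, 3239, 0]) cube([5810, 147, 2200]);
translate([269, 263, 0]) cube([147, 2976, 2200]);
translate([5932, 263, 0]) cube([147, 2976, 2200]);


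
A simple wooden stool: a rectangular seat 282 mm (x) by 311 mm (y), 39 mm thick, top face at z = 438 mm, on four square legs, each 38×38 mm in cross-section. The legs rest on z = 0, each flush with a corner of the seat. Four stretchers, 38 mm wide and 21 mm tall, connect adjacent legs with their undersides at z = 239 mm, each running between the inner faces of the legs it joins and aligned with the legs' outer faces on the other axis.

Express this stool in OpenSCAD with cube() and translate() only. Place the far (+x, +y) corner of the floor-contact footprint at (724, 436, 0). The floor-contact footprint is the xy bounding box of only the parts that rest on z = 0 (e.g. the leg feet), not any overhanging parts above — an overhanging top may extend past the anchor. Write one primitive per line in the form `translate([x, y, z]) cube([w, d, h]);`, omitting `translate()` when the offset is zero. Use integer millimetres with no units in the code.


translate([442, 125, 399]) cube([282, 311, 39]);
translate([442, 125, 0]) cube([38, 38, 399]);
translate([686, 125, 0]) cube([38, 38, 399]);
translate([442, 398, 0]) cube([38, 38, 399]);
translate([686, 398, 0]) cube([38, 38, 399]);
translate([480, 125, 239]) cube([206, 38, 21]);
translate([480, 398, 239]) cube([206, 38, 21]);
translate([442, 163, 239]) cube([38, 235, 21]);
translate([686, 163, 239]) cube([38, 235, 21]);


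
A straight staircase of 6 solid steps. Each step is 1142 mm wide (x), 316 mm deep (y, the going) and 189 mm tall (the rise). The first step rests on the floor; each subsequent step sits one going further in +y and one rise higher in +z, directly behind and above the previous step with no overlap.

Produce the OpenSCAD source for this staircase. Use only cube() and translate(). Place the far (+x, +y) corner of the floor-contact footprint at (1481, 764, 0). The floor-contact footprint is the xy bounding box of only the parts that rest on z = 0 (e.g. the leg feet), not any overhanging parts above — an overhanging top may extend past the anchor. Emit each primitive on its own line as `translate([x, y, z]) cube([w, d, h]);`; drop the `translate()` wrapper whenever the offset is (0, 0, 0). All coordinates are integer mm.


translate([339, 448, 0]) cube([1142, 316, 189]);
translate([339, 764, 189]) cube([1142, 316, 189]);
translate([339, 1080, 378]) cube([1142, 316, 189]);
translate([339, 1396, 567]) cube([1142, 316, 189]);
translate([339, 1712, 756]) cube([1142, 316, 189]);
translate([339, 2028, 945]) cube([1142, 316, 189]);


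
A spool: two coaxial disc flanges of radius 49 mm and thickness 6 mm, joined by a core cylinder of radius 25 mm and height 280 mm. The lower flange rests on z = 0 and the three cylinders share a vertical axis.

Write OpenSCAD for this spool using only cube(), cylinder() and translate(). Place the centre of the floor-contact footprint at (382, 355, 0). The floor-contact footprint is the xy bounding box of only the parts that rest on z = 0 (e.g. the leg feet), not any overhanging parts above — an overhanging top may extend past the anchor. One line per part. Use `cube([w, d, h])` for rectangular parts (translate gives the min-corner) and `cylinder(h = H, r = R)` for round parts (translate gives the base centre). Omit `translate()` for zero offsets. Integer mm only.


translate([382, 355, 0]) cylinder(h = 6, r = 49);
translate([382, 355, 6]) cylinder(h = 280, r = 25);
translate([382, 355, 286]) cylinder(h = 6, r = 49);


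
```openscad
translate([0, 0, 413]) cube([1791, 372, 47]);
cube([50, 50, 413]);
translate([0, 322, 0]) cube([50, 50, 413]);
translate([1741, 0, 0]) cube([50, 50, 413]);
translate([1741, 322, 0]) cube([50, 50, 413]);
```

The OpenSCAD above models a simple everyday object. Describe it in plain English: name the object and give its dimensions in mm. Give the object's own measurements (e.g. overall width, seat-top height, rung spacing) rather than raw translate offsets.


A bench: a 1791×372 mm seat slab, 47 mm thick, top at z = 460 mm, on four 50×50 mm square legs flush with the seat corners and standing on z = 0.


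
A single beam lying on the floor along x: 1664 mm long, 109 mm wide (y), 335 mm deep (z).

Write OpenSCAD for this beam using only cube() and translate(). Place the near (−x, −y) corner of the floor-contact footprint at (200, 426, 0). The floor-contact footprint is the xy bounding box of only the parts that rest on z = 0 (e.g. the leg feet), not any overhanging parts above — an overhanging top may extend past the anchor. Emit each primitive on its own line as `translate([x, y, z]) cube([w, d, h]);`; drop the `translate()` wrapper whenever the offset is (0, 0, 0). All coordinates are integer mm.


translate([200, 426, 0]) cube([1664, 109, 335]);


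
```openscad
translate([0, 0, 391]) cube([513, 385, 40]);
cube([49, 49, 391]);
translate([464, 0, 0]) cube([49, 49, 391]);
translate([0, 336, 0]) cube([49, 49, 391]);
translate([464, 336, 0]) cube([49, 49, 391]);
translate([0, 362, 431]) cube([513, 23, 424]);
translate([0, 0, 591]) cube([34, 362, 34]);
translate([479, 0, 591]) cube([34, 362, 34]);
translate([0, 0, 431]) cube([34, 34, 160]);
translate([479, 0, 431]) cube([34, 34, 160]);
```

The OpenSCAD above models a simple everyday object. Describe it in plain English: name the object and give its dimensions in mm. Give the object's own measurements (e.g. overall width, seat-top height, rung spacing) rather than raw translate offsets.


A chair. The seat is a 513×385×40 mm slab with its top at z = 431 mm, on four 49×49 mm corner legs (flush with the seat edges, standing on z = 0). A flat backrest 23 mm thick, 424 mm tall, spans the full seat width and rises from the seat top along its +y edge, rear face flush with the rear of the seat. Two armrests of 34×34 mm section run along each side from the seat's front edge to the front of the backrest, top faces 194 mm above the seat top and outer faces flush with the seat's x-edges; a 34×34 mm post under the front of each armrest stands on the seat at the front corner.


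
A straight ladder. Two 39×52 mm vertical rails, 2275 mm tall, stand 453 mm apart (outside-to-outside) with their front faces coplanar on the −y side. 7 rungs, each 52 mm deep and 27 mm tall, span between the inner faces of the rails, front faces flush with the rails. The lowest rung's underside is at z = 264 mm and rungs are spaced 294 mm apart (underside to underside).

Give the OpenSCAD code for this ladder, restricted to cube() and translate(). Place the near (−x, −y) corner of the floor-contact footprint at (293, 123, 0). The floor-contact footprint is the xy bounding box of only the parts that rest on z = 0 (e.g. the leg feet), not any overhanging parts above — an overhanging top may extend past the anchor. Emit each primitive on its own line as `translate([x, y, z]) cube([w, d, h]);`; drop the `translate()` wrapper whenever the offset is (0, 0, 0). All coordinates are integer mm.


// rung span = 453 - 2*39 = 375
// rung[k] z = 264 + k*294
translate([293, 123, 0]) cube([39, 52, 2275]);
translate([707, 123, 0]) cube([39, 52, 2275]);
translate([332, 123, 264]) cube([375, 52, 27]);
translate([332, 123, 558]) cube([375, 52, 27]);
translate([332, 123, 852]) cube([375, 52, 27]);
translate([332, 123, 1146]) cube([375, 52, 27]);
translate([332, 123, 1440]) cube([375, 52, 27]);
translate([332, 123, 1734]) cube([375, 52, 27]);
translate([332, 123, 2028]) cube([375, 52, 27]);


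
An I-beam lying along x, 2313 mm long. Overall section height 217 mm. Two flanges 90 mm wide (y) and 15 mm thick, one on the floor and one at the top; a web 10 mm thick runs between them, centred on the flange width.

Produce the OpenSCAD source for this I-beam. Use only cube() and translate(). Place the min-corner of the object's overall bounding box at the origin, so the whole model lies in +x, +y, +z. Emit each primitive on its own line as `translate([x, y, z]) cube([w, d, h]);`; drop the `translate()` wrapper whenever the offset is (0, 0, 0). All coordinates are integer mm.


cube([2313, 90, 15]);
translate([0, 40, 15]) cube([2313, 10, 187]);
translate([0, 0, 202]) cube([2313, 90, 15]);


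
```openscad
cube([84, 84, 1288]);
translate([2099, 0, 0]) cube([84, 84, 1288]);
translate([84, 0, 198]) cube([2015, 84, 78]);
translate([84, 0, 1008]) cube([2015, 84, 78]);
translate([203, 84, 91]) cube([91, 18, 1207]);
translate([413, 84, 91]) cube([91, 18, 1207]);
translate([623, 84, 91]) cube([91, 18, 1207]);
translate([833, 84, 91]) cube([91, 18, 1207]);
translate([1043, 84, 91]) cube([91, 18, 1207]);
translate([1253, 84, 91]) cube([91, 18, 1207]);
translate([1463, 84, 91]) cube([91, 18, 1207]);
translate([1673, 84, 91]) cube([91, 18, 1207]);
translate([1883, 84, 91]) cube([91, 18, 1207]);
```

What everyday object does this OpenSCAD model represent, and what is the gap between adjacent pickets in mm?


A fence section. The picket gap is 119 mm.

Two posts, two rails, 9 pickets — a fence section. Span 2015 mm holds 9 pickets of 91 mm with 10 equal gaps: ⌊(2015 − 9·91) / 10⌋ = 119 mm.


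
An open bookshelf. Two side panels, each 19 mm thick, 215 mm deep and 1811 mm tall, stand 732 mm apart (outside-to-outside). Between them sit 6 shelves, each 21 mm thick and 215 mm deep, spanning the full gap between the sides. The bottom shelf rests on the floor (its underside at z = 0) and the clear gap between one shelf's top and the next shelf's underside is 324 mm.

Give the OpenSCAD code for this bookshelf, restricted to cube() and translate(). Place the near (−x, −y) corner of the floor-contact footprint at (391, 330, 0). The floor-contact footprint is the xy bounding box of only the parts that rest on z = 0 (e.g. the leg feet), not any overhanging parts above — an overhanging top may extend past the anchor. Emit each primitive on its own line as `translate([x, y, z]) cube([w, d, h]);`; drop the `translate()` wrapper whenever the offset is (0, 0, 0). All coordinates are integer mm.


translate([391, 330, 0]) cube([19, 215, 1811]);
translate([1104, 330, 0]) cube([19, 215, 1811]);
translate([410, 330, 0]) cube([694, 215, 21]);
translate([410, 330, 345]) cube([694, 215, 21]);
translate([410, 330, 690]) cube([694, 215, 21]);
translate([410, 330, 1035]) cube([694, 215, 21]);
translate([410, 330, 1380]) cube([694, 215, 21]);
translate([410, 330, 1725]) cube([694, 215, 21]);


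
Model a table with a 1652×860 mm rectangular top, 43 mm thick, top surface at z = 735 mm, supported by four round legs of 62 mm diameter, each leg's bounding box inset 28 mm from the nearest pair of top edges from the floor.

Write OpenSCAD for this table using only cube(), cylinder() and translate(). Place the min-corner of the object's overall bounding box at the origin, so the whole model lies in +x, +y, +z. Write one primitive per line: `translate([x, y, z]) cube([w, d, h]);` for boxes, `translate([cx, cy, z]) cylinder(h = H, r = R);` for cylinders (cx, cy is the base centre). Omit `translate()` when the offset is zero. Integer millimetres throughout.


// leg_h = 735 - 43 = 692
translate([0, 0, 692]) cube([1652, 860, 43]);
translate([59, 59, 0]) cylinder(h = 692, r = 31);
translate([1593, 59, 0]) cylinder(h = 692, r = 31);
translate([59, 801, 0]) cylinder(h = 692, r = 31);
translate([1593, 801, 0]) cylinder(h = 692, r = 31);


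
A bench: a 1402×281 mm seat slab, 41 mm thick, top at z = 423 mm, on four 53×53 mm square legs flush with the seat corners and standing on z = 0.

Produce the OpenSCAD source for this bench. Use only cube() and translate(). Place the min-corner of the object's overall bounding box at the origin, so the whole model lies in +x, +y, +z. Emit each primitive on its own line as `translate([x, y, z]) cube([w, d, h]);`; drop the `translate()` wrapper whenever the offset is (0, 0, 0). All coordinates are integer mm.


translate([0, 0, 382]) cube([1402, 281, 41]);
cube([53, 53, 382]);
translate([0, 228, 0]) cube([53, 53, 382]);
translate([1349, 0, 0]) cube([53, 53, 382]);
translate([1349, 228, 0]) cube([53, 53, 382]);


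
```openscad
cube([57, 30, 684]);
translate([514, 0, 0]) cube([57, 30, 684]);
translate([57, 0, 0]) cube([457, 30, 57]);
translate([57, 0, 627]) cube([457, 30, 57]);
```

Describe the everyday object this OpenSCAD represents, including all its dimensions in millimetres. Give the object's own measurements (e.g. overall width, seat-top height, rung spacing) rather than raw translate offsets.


A rectangular picture frame lying in the x–z plane (depth along y). The opening is 457 mm wide (x) by 570 mm tall (z), surrounded by a border 57 mm wide on all four sides. The frame is 30 mm deep and is made of two full-height vertical stiles with two horizontal rails fitted between them.


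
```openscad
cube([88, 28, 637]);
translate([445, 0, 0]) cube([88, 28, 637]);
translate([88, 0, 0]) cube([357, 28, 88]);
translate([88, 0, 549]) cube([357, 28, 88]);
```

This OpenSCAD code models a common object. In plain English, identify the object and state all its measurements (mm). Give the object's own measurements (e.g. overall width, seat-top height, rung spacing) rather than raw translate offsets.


A rectangular picture frame lying in the x–z plane (depth along y). The opening is 357 mm wide (x) by 461 mm tall (z), surrounded by a border 88 mm wide on all four sides. The frame is 28 mm deep and is made of two full-height vertical stiles with two horizontal rails fitted between them.


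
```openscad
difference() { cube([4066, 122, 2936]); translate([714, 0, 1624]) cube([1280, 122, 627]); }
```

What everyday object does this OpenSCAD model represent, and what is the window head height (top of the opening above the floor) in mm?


A wall with a window opening. The window head height is 2251 mm.

A wall with a rectangular opening subtracted — a window. Sill at z = 1624, opening 627 mm tall, so the head is at 1624 + 627 = 2251 mm.


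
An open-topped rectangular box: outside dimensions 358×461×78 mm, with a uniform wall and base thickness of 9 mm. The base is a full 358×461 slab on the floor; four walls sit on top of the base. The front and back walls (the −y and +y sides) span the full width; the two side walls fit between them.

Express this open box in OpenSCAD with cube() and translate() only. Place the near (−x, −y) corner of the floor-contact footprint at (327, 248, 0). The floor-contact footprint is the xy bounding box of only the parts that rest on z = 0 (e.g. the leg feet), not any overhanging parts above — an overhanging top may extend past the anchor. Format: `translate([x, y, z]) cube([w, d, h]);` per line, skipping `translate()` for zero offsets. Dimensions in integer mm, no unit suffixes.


translate([327, 248, 0]) cube([358, 461, 9]);
translate([327, 248, 9]) cube([358, 9, 69]);
translate([327, 700, 9]) cube([358, 9, 69]);
translate([327, 257, 9]) cube([9, 443, 69]);
translate([676, 257, 9]) cube([9, 443, 69]);


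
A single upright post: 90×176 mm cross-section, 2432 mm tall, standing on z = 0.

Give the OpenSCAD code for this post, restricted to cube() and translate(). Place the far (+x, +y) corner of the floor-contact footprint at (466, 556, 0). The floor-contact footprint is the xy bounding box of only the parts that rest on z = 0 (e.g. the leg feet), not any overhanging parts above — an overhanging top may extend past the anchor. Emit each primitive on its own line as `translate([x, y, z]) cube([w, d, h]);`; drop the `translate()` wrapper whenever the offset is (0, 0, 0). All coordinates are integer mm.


translate([376, 380, 0]) cube([90, 176, 2432]);


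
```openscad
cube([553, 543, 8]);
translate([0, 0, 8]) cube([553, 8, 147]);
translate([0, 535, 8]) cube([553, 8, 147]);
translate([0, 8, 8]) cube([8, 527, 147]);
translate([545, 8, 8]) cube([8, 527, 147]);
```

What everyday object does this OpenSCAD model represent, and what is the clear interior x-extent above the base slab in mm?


An open box. The internal width is 537 mm.

A 553×543 base slab with four walls standing on it — an open box. The base is 553 mm wide and the walls are 8 mm thick, so the internal width is 553 − 2 × 8 = 537 mm.


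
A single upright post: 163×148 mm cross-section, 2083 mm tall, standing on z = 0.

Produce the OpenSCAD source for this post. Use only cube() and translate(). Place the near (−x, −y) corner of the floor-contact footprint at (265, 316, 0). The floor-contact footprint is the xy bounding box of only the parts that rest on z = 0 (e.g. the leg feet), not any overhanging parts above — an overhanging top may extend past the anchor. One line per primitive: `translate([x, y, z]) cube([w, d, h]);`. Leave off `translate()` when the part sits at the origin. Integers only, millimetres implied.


translate([265, 316, 0]) cube([163, 148, 2083]);


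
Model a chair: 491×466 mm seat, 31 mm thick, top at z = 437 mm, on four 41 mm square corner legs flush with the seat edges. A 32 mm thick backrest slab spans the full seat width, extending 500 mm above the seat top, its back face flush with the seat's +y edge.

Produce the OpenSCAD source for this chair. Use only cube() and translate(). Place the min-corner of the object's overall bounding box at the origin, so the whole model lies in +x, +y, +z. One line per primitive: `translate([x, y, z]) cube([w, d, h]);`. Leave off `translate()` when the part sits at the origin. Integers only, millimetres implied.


translate([0, 0, 406]) cube([491, 466, 31]);
cube([41, 41, 406]);
translate([450, 0, 0]) cube([41, 41, 406]);
translate([0, 425, 0]) cube([41, 41, 406]);
translate([450, 425, 0]) cube([41, 41, 406]);
translate([0, 434, 437]) cube([491, 32, 500]);


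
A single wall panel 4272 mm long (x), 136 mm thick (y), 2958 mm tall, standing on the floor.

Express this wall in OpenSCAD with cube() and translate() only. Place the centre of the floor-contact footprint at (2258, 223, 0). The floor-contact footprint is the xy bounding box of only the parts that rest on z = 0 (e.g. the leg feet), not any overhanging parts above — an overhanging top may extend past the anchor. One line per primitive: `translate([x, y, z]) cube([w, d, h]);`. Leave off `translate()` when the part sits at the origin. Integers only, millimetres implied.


translate([122, 155, 0]) cube([4272, 136, 2958]);


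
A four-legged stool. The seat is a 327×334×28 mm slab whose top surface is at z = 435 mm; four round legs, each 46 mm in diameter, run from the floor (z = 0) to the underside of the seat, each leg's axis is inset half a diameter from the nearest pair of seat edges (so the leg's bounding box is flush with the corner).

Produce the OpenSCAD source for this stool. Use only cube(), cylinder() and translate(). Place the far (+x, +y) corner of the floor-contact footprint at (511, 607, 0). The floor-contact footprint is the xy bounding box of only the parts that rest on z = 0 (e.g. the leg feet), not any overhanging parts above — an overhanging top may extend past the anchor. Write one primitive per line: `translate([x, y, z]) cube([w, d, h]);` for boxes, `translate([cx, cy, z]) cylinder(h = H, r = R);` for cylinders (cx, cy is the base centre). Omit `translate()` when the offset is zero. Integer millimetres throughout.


translate([184, 273, 407]) cube([327, 334, 28]);
translate([207, 296, 0]) cylinder(h = 407, r = 23);
translate([488, 296, 0]) cylinder(h = 407, r = 23);
translate([207, 584, 0]) cylinder(h = 407, r = 23);
translate([488, 584, 0]) cylinder(h = 407, r = 23);
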